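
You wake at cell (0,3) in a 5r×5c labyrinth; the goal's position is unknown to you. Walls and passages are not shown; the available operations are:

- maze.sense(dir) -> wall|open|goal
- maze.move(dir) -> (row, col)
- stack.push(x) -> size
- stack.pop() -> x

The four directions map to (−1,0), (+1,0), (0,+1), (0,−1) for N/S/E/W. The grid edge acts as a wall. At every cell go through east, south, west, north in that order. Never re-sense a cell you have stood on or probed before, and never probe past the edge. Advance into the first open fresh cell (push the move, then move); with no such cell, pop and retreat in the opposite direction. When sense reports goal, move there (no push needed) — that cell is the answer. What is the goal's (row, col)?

→ sense(dir=east)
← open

→ push(x=east)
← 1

→ move(dir=east)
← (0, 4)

→ sense(dir=south)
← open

→ push(x=south)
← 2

→ move(dir=south)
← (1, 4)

→ sense(dir=south)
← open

→ push(x=south)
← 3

→ move(dir=south)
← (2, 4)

→ sense(dir=south)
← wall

→ sense(dir=west)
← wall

→ pop()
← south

→ move(dir=north)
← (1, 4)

→ sense(dir=west)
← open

→ push(x=west)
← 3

→ move(dir=west)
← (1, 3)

→ sense(dir=west)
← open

→ push(x=west)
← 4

→ move(dir=west)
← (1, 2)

→ sense(dir=south)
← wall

→ sense(dir=west)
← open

→ push(x=west)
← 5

→ move(dir=west)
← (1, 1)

→ sense(dir=south)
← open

→ push(x=south)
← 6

→ move(dir=south)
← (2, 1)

→ sense(dir=south)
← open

→ push(x=south)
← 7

→ move(dir=south)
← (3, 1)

→ sense(dir=east)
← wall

→ sense(dir=south)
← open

→ push(x=south)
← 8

→ move(dir=south)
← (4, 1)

→ sense(dir=east)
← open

→ push(x=east)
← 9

→ move(dir=east)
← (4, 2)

→ sense(dir=east)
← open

→ push(x=east)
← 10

→ move(dir=east)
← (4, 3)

→ sense(dir=east)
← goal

→ move(dir=east)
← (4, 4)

Answer: (4, 4)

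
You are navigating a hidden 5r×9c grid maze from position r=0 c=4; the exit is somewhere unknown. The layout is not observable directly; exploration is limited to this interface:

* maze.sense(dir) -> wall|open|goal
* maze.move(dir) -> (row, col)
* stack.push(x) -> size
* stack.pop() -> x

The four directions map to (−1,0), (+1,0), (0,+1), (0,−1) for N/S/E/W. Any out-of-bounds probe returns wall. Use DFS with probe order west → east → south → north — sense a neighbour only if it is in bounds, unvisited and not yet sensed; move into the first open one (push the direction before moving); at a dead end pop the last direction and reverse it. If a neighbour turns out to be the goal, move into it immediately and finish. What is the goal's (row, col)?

$ maze.sense west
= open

$ stack.push west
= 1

$ maze.move west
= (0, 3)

$ maze.sense west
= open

$ stack.push west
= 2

$ maze.move west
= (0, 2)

$ maze.sense west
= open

$ stack.push west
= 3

$ maze.move west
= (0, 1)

$ maze.sense west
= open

$ stack.push west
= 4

$ maze.move west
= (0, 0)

$ maze.sense south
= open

$ stack.push south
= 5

$ maze.move south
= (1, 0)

$ maze.sense east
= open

$ stack.push east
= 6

$ maze.move east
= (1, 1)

$ maze.sense east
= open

$ stack.push east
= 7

$ maze.move east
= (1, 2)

$ maze.sense east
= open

$ stack.push east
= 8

$ maze.move east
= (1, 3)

$ maze.sense east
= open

$ stack.push east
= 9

$ maze.move east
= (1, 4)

$ maze.sense east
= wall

$ maze.sense south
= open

$ stack.push south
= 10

$ maze.move south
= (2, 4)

$ maze.sense west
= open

$ stack.push west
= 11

$ maze.move west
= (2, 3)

$ maze.sense west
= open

$ stack.push west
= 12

$ maze.move west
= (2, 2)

$ maze.sense west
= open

$ stack.push west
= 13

$ maze.move west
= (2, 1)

$ maze.sense west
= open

$ stack.push west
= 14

$ maze.move west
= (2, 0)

$ maze.sense south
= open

$ stack.push south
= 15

$ maze.move south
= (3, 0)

$ maze.sense east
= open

$ stack.push east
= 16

$ maze.move east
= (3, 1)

$ maze.sense east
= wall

$ maze.sense south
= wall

$ stack.pop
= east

$ maze.move west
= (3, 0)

$ maze.sense south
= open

$ stack.push south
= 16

$ maze.move south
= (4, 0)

$ stack.pop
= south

$ maze.move north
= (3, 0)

$ stack.pop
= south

$ maze.move north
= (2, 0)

$ stack.pop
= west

$ maze.move east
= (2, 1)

$ stack.pop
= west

$ maze.move east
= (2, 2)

$ stack.pop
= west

$ maze.move east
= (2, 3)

$ maze.sense south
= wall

$ stack.pop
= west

$ maze.move east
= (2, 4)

$ maze.sense east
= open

$ stack.push east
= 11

$ maze.move east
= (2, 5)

$ maze.sense east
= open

$ stack.push east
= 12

$ maze.move east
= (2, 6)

$ maze.sense east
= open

$ stack.push east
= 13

$ maze.move east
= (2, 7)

$ maze.sense east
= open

$ stack.push east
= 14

$ maze.move east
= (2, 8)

$ maze.sense south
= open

$ stack.push south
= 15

$ maze.move south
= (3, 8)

$ maze.sense west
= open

$ stack.push west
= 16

$ maze.move west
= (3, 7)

$ maze.sense west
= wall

$ maze.sense south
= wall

$ stack.pop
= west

$ maze.move east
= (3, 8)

$ maze.sense south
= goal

$ maze.move south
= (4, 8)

Answer: (4, 8)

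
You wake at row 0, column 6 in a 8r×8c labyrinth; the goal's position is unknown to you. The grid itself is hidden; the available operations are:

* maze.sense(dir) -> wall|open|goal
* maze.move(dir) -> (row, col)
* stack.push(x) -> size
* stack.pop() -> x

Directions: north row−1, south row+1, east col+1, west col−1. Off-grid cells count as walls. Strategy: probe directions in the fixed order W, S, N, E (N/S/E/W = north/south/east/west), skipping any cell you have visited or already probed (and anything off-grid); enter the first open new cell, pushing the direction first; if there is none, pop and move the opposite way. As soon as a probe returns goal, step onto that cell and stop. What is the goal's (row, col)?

Do: maze.sense[dir: west]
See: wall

Do: maze.sense[dir: south]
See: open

Do: stack.push[x: south]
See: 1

Do: maze.move[dir: south]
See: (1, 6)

Do: maze.sense[dir: west]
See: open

Do: stack.push[x: west]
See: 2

Do: maze.move[dir: west]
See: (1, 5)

Do: maze.sense[dir: west]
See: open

Do: stack.push[x: west]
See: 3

Do: maze.move[dir: west]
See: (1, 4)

Do: maze.sense[dir: west]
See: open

Do: stack.push[x: west]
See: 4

Do: maze.move[dir: west]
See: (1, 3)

Do: maze.sense[dir: west]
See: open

Do: stack.push[x: west]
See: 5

Do: maze.move[dir: west]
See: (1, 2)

Do: maze.sense[dir: west]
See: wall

Do: maze.sense[dir: south]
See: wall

Do: maze.sense[dir: north]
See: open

Do: stack.push[x: north]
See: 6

Do: maze.move[dir: north]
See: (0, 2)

Do: maze.sense[dir: west]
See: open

Do: stack.push[x: west]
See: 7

Do: maze.move[dir: west]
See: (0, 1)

Do: maze.sense[dir: west]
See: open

Do: stack.push[x: west]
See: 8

Do: maze.move[dir: west]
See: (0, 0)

Do: maze.sense[dir: south]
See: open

Do: stack.push[x: south]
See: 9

Do: maze.move[dir: south]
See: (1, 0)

Do: maze.sense[dir: south]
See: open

Do: stack.push[x: south]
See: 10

Do: maze.move[dir: south]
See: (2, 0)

Do: maze.sense[dir: south]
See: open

Do: stack.push[x: south]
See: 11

Do: maze.move[dir: south]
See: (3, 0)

Do: maze.sense[dir: south]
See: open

Do: stack.push[x: south]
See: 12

Do: maze.move[dir: south]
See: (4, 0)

Do: maze.sense[dir: south]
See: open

Do: stack.push[x: south]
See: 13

Do: maze.move[dir: south]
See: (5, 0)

Do: maze.sense[dir: south]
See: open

Do: stack.push[x: south]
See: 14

Do: maze.move[dir: south]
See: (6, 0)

Do: maze.sense[dir: south]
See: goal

Do: maze.move[dir: south]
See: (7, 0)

Answer: (7, 0)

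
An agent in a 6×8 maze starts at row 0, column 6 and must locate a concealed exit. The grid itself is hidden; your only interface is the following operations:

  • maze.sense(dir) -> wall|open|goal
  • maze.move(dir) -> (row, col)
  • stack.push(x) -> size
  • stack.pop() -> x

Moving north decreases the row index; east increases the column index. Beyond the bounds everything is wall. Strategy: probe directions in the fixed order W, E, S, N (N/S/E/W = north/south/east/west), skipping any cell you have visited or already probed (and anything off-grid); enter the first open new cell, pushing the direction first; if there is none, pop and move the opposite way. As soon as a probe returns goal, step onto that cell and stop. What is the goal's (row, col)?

;; 1. maze.sense(dir=west) -> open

;; 2. stack.push(x=west) -> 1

;; 3. maze.move(dir=west) -> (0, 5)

;; 4. maze.sense(dir=west) -> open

;; 5. stack.push(x=west) -> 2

;; 6. maze.move(dir=west) -> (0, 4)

;; 7. maze.sense(dir=west) -> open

;; 8. stack.push(x=west) -> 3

;; 9. maze.move(dir=west) -> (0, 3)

;; 10. maze.sense(dir=west) -> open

;; 11. stack.push(x=west) -> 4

;; 12. maze.move(dir=west) -> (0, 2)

;; 13. maze.sense(dir=west) -> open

;; 14. stack.push(x=west) -> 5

;; 15. maze.move(dir=west) -> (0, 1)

;; 16. maze.sense(dir=west) -> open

;; 17. stack.push(x=west) -> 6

;; 18. maze.move(dir=west) -> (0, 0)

;; 19. maze.sense(dir=south) -> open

;; 20. stack.push(x=south) -> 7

;; 21. maze.move(dir=south) -> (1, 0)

;; 22. maze.sense(dir=east) -> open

;; 23. stack.push(x=east) -> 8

;; 24. maze.move(dir=east) -> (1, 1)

;; 25. maze.sense(dir=east) -> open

;; 26. stack.push(x=east) -> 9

;; 27. maze.move(dir=east) -> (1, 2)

;; 28. maze.sense(dir=east) -> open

;; 29. stack.push(x=east) -> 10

;; 30. maze.move(dir=east) -> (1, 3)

;; 31. maze.sense(dir=east) -> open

;; 32. stack.push(x=east) -> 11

;; 33. maze.move(dir=east) -> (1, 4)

;; 34. maze.sense(dir=east) -> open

;; 35. stack.push(x=east) -> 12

;; 36. maze.move(dir=east) -> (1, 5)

;; 37. maze.sense(dir=east) -> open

;; 38. stack.push(x=east) -> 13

;; 39. maze.move(dir=east) -> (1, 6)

;; 40. maze.sense(dir=east) -> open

;; 41. stack.push(x=east) -> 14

;; 42. maze.move(dir=east) -> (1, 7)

;; 43. maze.sense(dir=south) -> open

;; 44. stack.push(x=south) -> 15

;; 45. maze.move(dir=south) -> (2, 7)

;; 46. maze.sense(dir=west) -> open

;; 47. stack.push(x=west) -> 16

;; 48. maze.move(dir=west) -> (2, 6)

;; 49. maze.sense(dir=west) -> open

;; 50. stack.push(x=west) -> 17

;; 51. maze.move(dir=west) -> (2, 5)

;; 52. maze.sense(dir=west) -> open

;; 53. stack.push(x=west) -> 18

;; 54. maze.move(dir=west) -> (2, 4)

;; 55. maze.sense(dir=west) -> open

;; 56. stack.push(x=west) -> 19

;; 57. maze.move(dir=west) -> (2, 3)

;; 58. maze.sense(dir=west) -> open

;; 59. stack.push(x=west) -> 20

;; 60. maze.move(dir=west) -> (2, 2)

;; 61. maze.sense(dir=west) -> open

;; 62. stack.push(x=west) -> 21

;; 63. maze.move(dir=west) -> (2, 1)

;; 64. maze.sense(dir=west) -> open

;; 65. stack.push(x=west) -> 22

;; 66. maze.move(dir=west) -> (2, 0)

;; 67. maze.sense(dir=south) -> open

;; 68. stack.push(x=south) -> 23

;; 69. maze.move(dir=south) -> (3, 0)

;; 70. maze.sense(dir=east) -> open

;; 71. stack.push(x=east) -> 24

;; 72. maze.move(dir=east) -> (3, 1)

;; 73. maze.sense(dir=east) -> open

;; 74. stack.push(x=east) -> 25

;; 75. maze.move(dir=east) -> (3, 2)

;; 76. maze.sense(dir=east) -> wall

;; 77. maze.sense(dir=south) -> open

;; 78. stack.push(x=south) -> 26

;; 79. maze.move(dir=south) -> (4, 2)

;; 80. maze.sense(dir=west) -> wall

;; 81. maze.sense(dir=east) -> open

;; 82. stack.push(x=east) -> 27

;; 83. maze.move(dir=east) -> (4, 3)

;; 84. maze.sense(dir=east) -> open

;; 85. stack.push(x=east) -> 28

;; 86. maze.move(dir=east) -> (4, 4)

;; 87. maze.sense(dir=east) -> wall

;; 88. maze.sense(dir=south) -> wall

;; 89. maze.sense(dir=north) -> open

;; 90. stack.push(x=north) -> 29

;; 91. maze.move(dir=north) -> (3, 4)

;; 92. maze.sense(dir=east) -> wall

;; 93. stack.pop() -> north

;; 94. maze.move(dir=south) -> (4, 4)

;; 95. stack.pop() -> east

;; 96. maze.move(dir=west) -> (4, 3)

;; 97. maze.sense(dir=south) -> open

;; 98. stack.push(x=south) -> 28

;; 99. maze.move(dir=south) -> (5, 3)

;; 100. maze.sense(dir=west) -> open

;; 101. stack.push(x=west) -> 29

;; 102. maze.move(dir=west) -> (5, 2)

;; 103. maze.sense(dir=west) -> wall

;; 104. stack.pop() -> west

;; 105. maze.move(dir=east) -> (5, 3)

;; 106. stack.pop() -> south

;; 107. maze.move(dir=north) -> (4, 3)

;; 108. stack.pop() -> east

;; 109. maze.move(dir=west) -> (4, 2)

;; 110. stack.pop() -> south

;; 111. maze.move(dir=north) -> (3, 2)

;; 112. stack.pop() -> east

;; 113. maze.move(dir=west) -> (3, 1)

;; 114. stack.pop() -> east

;; 115. maze.move(dir=west) -> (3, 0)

;; 116. maze.sense(dir=south) -> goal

;; 117. maze.move(dir=south) -> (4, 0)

Answer: (4, 0)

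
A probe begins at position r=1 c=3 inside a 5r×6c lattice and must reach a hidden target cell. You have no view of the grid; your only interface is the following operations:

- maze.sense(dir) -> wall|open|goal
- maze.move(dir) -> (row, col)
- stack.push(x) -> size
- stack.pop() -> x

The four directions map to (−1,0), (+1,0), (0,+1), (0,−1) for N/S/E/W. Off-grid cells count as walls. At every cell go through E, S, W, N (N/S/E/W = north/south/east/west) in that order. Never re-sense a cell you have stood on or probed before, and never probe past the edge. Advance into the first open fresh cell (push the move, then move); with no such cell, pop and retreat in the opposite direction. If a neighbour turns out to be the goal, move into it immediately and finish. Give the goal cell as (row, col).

>> maze.sense(dir=east)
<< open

>> stack.push(x=east)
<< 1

>> maze.move(dir=east)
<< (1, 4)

>> maze.sense(dir=east)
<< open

>> stack.push(x=east)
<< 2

>> maze.move(dir=east)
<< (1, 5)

>> maze.sense(dir=south)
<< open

>> stack.push(x=south)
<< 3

>> maze.move(dir=south)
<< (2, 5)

>> maze.sense(dir=south)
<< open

>> stack.push(x=south)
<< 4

>> maze.move(dir=south)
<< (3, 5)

>> maze.sense(dir=south)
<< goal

>> maze.move(dir=south)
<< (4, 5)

Answer: (4, 5)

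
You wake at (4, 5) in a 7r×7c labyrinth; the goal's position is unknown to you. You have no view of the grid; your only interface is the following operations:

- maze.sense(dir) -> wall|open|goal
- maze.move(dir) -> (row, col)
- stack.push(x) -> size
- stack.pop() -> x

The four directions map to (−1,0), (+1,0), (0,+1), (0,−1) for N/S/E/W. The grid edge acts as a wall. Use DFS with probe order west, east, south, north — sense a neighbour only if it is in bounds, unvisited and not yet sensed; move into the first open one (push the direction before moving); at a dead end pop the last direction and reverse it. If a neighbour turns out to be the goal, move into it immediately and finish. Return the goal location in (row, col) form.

==> maze.sense(dir: west)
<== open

==> stack.push(x: west)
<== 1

==> maze.move(dir: west)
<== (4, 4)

==> maze.sense(dir: west)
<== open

==> stack.push(x: west)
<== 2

==> maze.move(dir: west)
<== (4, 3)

==> maze.sense(dir: west)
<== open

==> stack.push(x: west)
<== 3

==> maze.move(dir: west)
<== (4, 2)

==> maze.sense(dir: west)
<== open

==> stack.push(x: west)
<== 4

==> maze.move(dir: west)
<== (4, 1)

==> maze.sense(dir: west)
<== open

==> stack.push(x: west)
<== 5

==> maze.move(dir: west)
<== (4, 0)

==> maze.sense(dir: south)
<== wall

==> maze.sense(dir: north)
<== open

==> stack.push(x: north)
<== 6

==> maze.move(dir: north)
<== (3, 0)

==> maze.sense(dir: east)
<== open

==> stack.push(x: east)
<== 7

==> maze.move(dir: east)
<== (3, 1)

==> maze.sense(dir: east)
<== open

==> stack.push(x: east)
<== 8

==> maze.move(dir: east)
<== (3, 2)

==> maze.sense(dir: east)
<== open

==> stack.push(x: east)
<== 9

==> maze.move(dir: east)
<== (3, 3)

==> maze.sense(dir: east)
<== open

==> stack.push(x: east)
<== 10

==> maze.move(dir: east)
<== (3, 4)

==> maze.sense(dir: east)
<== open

==> stack.push(x: east)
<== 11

==> maze.move(dir: east)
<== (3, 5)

==> maze.sense(dir: east)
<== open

==> stack.push(x: east)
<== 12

==> maze.move(dir: east)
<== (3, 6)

==> maze.sense(dir: south)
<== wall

==> maze.sense(dir: north)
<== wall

==> stack.pop()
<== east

==> maze.move(dir: west)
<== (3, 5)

==> maze.sense(dir: north)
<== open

==> stack.push(x: north)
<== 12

==> maze.move(dir: north)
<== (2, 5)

==> maze.sense(dir: west)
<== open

==> stack.push(x: west)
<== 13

==> maze.move(dir: west)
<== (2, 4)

==> maze.sense(dir: west)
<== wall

==> maze.sense(dir: north)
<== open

==> stack.push(x: north)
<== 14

==> maze.move(dir: north)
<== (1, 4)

==> maze.sense(dir: west)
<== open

==> stack.push(x: west)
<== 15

==> maze.move(dir: west)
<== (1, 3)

==> maze.sense(dir: west)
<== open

==> stack.push(x: west)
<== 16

==> maze.move(dir: west)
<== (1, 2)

==> maze.sense(dir: west)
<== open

==> stack.push(x: west)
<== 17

==> maze.move(dir: west)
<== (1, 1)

==> maze.sense(dir: west)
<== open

==> stack.push(x: west)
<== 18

==> maze.move(dir: west)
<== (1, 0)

==> maze.sense(dir: south)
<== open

==> stack.push(x: south)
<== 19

==> maze.move(dir: south)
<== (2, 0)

==> maze.sense(dir: east)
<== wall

==> stack.pop()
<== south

==> maze.move(dir: north)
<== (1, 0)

==> maze.sense(dir: north)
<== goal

==> maze.move(dir: north)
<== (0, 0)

Answer: (0, 0)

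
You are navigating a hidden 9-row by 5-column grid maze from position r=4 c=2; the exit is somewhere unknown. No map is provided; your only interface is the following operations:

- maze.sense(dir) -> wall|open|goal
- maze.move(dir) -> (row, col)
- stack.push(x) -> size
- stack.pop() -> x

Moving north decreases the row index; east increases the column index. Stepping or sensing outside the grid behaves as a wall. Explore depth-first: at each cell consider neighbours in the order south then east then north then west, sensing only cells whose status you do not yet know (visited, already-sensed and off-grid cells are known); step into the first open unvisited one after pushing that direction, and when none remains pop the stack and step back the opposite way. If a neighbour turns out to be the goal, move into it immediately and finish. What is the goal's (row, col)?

I invoke sense passing dir: south, and observe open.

I call push passing x: south, and see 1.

Next I call move passing dir: south, and see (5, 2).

I try sense passing dir: south, giving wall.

Then sense passing dir: east, and see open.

Calling push passing x: east, : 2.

I call move passing dir: east, yielding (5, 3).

Next I call sense passing dir: south, and observe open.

I invoke push passing x: south, and see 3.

Using move passing dir: south, and observe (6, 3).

I call sense passing dir: south, giving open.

I run push passing x: south, — result: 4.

I invoke move passing dir: south, → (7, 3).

I use sense passing dir: south, : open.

Next I call push passing x: south, which returns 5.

I invoke move passing dir: south, which returns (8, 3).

Next I call sense passing dir: east, giving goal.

Invoking move passing dir: east, and get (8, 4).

Answer: (8, 4)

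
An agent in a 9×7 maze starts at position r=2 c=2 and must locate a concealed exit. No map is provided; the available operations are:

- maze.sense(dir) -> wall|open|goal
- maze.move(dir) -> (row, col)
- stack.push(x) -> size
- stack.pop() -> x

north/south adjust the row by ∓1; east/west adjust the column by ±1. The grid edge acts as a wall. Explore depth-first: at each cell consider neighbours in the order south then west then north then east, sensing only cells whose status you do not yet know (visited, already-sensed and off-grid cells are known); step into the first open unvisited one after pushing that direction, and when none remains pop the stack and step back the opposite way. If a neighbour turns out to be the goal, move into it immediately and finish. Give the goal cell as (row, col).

CALL maze.sense[south]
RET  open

CALL stack.push[south]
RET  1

CALL maze.move[south]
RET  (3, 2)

CALL maze.sense[south]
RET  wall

CALL maze.sense[west]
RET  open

CALL stack.push[west]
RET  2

CALL maze.move[west]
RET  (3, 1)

CALL maze.sense[south]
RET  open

CALL stack.push[south]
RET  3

CALL maze.move[south]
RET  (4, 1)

CALL maze.sense[south]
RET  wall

CALL maze.sense[west]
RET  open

CALL stack.push[west]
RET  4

CALL maze.move[west]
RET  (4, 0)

CALL maze.sense[south]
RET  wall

CALL maze.sense[north]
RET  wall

CALL stack.pop[]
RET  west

CALL maze.move[east]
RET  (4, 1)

CALL stack.pop[]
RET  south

CALL maze.move[north]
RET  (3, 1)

CALL maze.sense[north]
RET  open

CALL stack.push[north]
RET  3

CALL maze.move[north]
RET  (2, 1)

CALL maze.sense[west]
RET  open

CALL stack.push[west]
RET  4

CALL maze.move[west]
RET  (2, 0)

CALL maze.sense[north]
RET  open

CALL stack.push[north]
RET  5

CALL maze.move[north]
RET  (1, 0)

CALL maze.sense[north]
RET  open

CALL stack.push[north]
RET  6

CALL maze.move[north]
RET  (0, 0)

CALL maze.sense[east]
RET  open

CALL stack.push[east]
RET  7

CALL maze.move[east]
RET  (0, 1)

CALL maze.sense[south]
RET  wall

CALL maze.sense[east]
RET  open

CALL stack.push[east]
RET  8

CALL maze.move[east]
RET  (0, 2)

CALL maze.sense[south]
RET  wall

CALL maze.sense[east]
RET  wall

CALL stack.pop[]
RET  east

CALL maze.move[west]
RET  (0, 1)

CALL stack.pop[]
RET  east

CALL maze.move[west]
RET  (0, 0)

CALL stack.pop[]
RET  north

CALL maze.move[south]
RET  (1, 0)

CALL stack.pop[]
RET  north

CALL maze.move[south]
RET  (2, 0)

CALL stack.pop[]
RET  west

CALL maze.move[east]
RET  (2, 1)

CALL stack.pop[]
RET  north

CALL maze.move[south]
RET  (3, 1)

CALL stack.pop[]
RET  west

CALL maze.move[east]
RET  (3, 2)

CALL maze.sense[east]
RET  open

CALL stack.push[east]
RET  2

CALL maze.move[east]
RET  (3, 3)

CALL maze.sense[south]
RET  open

CALL stack.push[south]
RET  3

CALL maze.move[south]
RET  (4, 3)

CALL maze.sense[south]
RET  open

CALL stack.push[south]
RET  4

CALL maze.move[south]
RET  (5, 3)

CALL maze.sense[south]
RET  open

CALL stack.push[south]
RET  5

CALL maze.move[south]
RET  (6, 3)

CALL maze.sense[south]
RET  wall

CALL maze.sense[west]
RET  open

CALL stack.push[west]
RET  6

CALL maze.move[west]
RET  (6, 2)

CALL maze.sense[south]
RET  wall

CALL maze.sense[west]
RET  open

CALL stack.push[west]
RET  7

CALL maze.move[west]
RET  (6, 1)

CALL maze.sense[south]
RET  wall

CALL maze.sense[west]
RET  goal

CALL maze.move[west]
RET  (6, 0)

Answer: (6, 0)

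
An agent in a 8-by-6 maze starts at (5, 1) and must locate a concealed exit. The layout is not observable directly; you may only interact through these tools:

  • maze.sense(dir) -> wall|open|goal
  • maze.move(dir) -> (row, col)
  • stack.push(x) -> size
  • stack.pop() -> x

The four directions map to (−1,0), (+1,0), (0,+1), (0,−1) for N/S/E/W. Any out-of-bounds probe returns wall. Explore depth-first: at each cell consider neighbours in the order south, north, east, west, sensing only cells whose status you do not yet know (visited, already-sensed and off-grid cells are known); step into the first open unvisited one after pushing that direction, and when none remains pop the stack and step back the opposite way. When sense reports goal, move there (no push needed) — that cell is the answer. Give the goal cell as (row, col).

! 1. maze.sense(dir→south) : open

! 2. stack.push(x→south) : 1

! 3. maze.move(dir→south) : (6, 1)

! 4. maze.sense(dir→south) : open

! 5. stack.push(x→south) : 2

! 6. maze.move(dir→south) : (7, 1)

! 7. maze.sense(dir→east) : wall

! 8. maze.sense(dir→west) : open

! 9. stack.push(x→west) : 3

! 10. maze.move(dir→west) : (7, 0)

! 11. maze.sense(dir→north) : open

! 12. stack.push(x→north) : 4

! 13. maze.move(dir→north) : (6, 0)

! 14. maze.sense(dir→north) : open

! 15. stack.push(x→north) : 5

! 16. maze.move(dir→north) : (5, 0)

! 17. maze.sense(dir→north) : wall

! 18. stack.pop() : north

! 19. maze.move(dir→south) : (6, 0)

! 20. stack.pop() : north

! 21. maze.move(dir→south) : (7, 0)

! 22. stack.pop() : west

! 23. maze.move(dir→east) : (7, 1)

! 24. stack.pop() : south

! 25. maze.move(dir→north) : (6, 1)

! 26. maze.sense(dir→east) : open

! 27. stack.push(x→east) : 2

! 28. maze.move(dir→east) : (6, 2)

! 29. maze.sense(dir→north) : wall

! 30. maze.sense(dir→east) : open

! 31. stack.push(x→east) : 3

! 32. maze.move(dir→east) : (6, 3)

! 33. maze.sense(dir→south) : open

! 34. stack.push(x→south) : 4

! 35. maze.move(dir→south) : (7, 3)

! 36. maze.sense(dir→east) : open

! 37. stack.push(x→east) : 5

! 38. maze.move(dir→east) : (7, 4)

! 39. maze.sense(dir→north) : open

! 40. stack.push(x→north) : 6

! 41. maze.move(dir→north) : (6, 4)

! 42. maze.sense(dir→north) : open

! 43. stack.push(x→north) : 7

! 44. maze.move(dir→north) : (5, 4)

! 45. maze.sense(dir→north) : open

! 46. stack.push(x→north) : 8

! 47. maze.move(dir→north) : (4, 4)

! 48. maze.sense(dir→north) : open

! 49. stack.push(x→north) : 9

! 50. maze.move(dir→north) : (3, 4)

! 51. maze.sense(dir→north) : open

! 52. stack.push(x→north) : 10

! 53. maze.move(dir→north) : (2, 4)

! 54. maze.sense(dir→north) : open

! 55. stack.push(x→north) : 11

! 56. maze.move(dir→north) : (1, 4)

! 57. maze.sense(dir→north) : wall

! 58. maze.sense(dir→east) : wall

! 59. maze.sense(dir→west) : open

! 60. stack.push(x→west) : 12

! 61. maze.move(dir→west) : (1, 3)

! 62. maze.sense(dir→south) : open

! 63. stack.push(x→south) : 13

! 64. maze.move(dir→south) : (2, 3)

! 65. maze.sense(dir→south) : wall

! 66. maze.sense(dir→west) : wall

! 67. stack.pop() : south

! 68. maze.move(dir→north) : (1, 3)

! 69. maze.sense(dir→north) : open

! 70. stack.push(x→north) : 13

! 71. maze.move(dir→north) : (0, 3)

! 72. maze.sense(dir→west) : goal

! 73. maze.move(dir→west) : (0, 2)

Answer: (0, 2)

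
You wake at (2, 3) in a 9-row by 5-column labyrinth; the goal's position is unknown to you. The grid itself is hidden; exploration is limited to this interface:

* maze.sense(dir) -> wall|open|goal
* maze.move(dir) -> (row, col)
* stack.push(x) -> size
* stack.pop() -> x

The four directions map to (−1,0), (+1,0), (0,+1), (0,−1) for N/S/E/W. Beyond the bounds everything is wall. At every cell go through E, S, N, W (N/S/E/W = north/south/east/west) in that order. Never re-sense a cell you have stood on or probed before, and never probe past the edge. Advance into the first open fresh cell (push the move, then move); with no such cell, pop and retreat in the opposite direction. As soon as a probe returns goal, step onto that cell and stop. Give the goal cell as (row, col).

! sense(dir→east) => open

! push(x→east) => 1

! move(dir→east) => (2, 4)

! sense(dir→south) => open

! push(x→south) => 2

! move(dir→south) => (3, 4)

! sense(dir→south) => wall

! sense(dir→west) => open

! push(x→west) => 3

! move(dir→west) => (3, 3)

! sense(dir→south) => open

! push(x→south) => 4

! move(dir→south) => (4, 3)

! sense(dir→south) => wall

! sense(dir→west) => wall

! pop() => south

! move(dir→north) => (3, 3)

! sense(dir→west) => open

! push(x→west) => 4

! move(dir→west) => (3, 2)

! sense(dir→north) => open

! push(x→north) => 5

! move(dir→north) => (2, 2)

! sense(dir→north) => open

! push(x→north) => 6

! move(dir→north) => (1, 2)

! sense(dir→east) => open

! push(x→east) => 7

! move(dir→east) => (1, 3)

! sense(dir→east) => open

! push(x→east) => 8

! move(dir→east) => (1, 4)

! sense(dir→north) => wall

! pop() => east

! move(dir→west) => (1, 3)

! sense(dir→north) => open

! push(x→north) => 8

! move(dir→north) => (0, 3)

! sense(dir→west) => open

! push(x→west) => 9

! move(dir→west) => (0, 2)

! sense(dir→west) => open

! push(x→west) => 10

! move(dir→west) => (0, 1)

! sense(dir→south) => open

! push(x→south) => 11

! move(dir→south) => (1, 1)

! sense(dir→south) => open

! push(x→south) => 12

! move(dir→south) => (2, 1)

! sense(dir→south) => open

! push(x→south) => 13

! move(dir→south) => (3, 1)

! sense(dir→south) => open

! push(x→south) => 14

! move(dir→south) => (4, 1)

! sense(dir→south) => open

! push(x→south) => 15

! move(dir→south) => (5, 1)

! sense(dir→east) => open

! push(x→east) => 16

! move(dir→east) => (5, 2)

! sense(dir→south) => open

! push(x→south) => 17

! move(dir→south) => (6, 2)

! sense(dir→east) => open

! push(x→east) => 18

! move(dir→east) => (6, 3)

! sense(dir→east) => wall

! sense(dir→south) => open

! push(x→south) => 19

! move(dir→south) => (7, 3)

! sense(dir→east) => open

! push(x→east) => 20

! move(dir→east) => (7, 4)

! sense(dir→south) => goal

! move(dir→south) => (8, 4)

Answer: (8, 4)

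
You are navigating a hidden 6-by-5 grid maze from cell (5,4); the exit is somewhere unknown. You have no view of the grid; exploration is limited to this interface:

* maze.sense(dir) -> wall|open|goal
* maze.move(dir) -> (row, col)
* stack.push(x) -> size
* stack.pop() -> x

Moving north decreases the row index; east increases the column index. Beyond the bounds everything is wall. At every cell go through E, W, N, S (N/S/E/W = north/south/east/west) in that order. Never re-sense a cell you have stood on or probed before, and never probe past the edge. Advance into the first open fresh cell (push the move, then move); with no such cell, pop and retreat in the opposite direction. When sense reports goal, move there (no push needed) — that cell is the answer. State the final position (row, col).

→ maze.sense(dir→west)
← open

→ stack.push(x→west)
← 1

→ maze.move(dir→west)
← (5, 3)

→ maze.sense(dir→west)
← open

→ stack.push(x→west)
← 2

→ maze.move(dir→west)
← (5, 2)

→ maze.sense(dir→west)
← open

→ stack.push(x→west)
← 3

→ maze.move(dir→west)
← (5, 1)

→ maze.sense(dir→west)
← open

→ stack.push(x→west)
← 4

→ maze.move(dir→west)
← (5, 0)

→ maze.sense(dir→north)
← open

→ stack.push(x→north)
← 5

→ maze.move(dir→north)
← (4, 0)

→ maze.sense(dir→east)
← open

→ stack.push(x→east)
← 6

→ maze.move(dir→east)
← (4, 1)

→ maze.sense(dir→east)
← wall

→ maze.sense(dir→north)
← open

→ stack.push(x→north)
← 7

→ maze.move(dir→north)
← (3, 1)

→ maze.sense(dir→east)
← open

→ stack.push(x→east)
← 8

→ maze.move(dir→east)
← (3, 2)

→ maze.sense(dir→east)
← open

→ stack.push(x→east)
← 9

→ maze.move(dir→east)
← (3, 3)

→ maze.sense(dir→east)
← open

→ stack.push(x→east)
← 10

→ maze.move(dir→east)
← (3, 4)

→ maze.sense(dir→north)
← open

→ stack.push(x→north)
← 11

→ maze.move(dir→north)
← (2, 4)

→ maze.sense(dir→west)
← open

→ stack.push(x→west)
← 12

→ maze.move(dir→west)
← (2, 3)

→ maze.sense(dir→west)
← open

→ stack.push(x→west)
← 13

→ maze.move(dir→west)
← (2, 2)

→ maze.sense(dir→west)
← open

→ stack.push(x→west)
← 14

→ maze.move(dir→west)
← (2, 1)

→ maze.sense(dir→west)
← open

→ stack.push(x→west)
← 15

→ maze.move(dir→west)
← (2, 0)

→ maze.sense(dir→north)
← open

→ stack.push(x→north)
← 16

→ maze.move(dir→north)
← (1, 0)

→ maze.sense(dir→east)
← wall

→ maze.sense(dir→north)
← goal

→ maze.move(dir→north)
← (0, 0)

Answer: (0, 0)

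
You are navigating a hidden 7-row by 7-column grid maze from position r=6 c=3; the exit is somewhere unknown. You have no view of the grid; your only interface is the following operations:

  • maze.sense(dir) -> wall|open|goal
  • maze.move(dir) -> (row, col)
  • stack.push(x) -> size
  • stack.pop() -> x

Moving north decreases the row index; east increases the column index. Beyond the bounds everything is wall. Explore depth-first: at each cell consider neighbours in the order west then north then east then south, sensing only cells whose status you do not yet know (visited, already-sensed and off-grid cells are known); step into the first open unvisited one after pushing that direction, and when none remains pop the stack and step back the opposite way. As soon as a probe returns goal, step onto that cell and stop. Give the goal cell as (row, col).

% 1. sense(west) => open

% 2. push(west) => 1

% 3. move(west) => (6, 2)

% 4. sense(west) => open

% 5. push(west) => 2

% 6. move(west) => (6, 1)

% 7. sense(west) => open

% 8. push(west) => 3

% 9. move(west) => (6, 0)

% 10. sense(north) => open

% 11. push(north) => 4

% 12. move(north) => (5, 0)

% 13. sense(north) => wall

% 14. sense(east) => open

% 15. push(east) => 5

% 16. move(east) => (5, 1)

% 17. sense(north) => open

% 18. push(north) => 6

% 19. move(north) => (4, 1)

% 20. sense(north) => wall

% 21. sense(east) => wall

% 22. pop() => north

% 23. move(south) => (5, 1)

% 24. sense(east) => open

% 25. push(east) => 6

% 26. move(east) => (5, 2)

% 27. sense(east) => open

% 28. push(east) => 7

% 29. move(east) => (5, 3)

% 30. sense(north) => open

% 31. push(north) => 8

% 32. move(north) => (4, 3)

% 33. sense(north) => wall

% 34. sense(east) => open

% 35. push(east) => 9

% 36. move(east) => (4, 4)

% 37. sense(north) => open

% 38. push(north) => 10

% 39. move(north) => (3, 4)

% 40. sense(north) => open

% 41. push(north) => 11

% 42. move(north) => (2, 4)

% 43. sense(west) => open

% 44. push(west) => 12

% 45. move(west) => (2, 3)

% 46. sense(west) => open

% 47. push(west) => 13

% 48. move(west) => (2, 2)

% 49. sense(west) => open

% 50. push(west) => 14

% 51. move(west) => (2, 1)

% 52. sense(west) => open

% 53. push(west) => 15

% 54. move(west) => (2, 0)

% 55. sense(north) => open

% 56. push(north) => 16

% 57. move(north) => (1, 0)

% 58. sense(north) => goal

% 59. move(north) => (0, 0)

Answer: (0, 0)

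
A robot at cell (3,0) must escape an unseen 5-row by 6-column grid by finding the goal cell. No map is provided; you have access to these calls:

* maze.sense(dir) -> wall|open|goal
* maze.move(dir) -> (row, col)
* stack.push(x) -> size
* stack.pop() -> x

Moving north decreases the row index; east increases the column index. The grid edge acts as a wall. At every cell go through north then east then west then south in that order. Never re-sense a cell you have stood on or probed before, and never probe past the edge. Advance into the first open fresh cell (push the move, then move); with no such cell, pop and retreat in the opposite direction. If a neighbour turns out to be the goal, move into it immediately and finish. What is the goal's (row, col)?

CALL sense[dir→north]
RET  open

CALL push[x→north]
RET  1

CALL move[dir→north]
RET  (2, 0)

CALL sense[dir→north]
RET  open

CALL push[x→north]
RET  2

CALL move[dir→north]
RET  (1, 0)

CALL sense[dir→north]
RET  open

CALL push[x→north]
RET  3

CALL move[dir→north]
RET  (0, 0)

CALL sense[dir→east]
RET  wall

CALL pop[]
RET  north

CALL move[dir→south]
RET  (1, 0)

CALL sense[dir→east]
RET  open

CALL push[x→east]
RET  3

CALL move[dir→east]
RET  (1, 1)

CALL sense[dir→east]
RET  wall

CALL sense[dir→south]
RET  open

CALL push[x→south]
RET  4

CALL move[dir→south]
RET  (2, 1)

CALL sense[dir→east]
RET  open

CALL push[x→east]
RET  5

CALL move[dir→east]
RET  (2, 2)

CALL sense[dir→east]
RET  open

CALL push[x→east]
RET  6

CALL move[dir→east]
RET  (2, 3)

CALL sense[dir→north]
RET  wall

CALL sense[dir→east]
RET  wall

CALL sense[dir→south]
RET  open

CALL push[x→south]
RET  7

CALL move[dir→south]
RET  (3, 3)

CALL sense[dir→east]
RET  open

CALL push[x→east]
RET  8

CALL move[dir→east]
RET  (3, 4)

CALL sense[dir→east]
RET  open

CALL push[x→east]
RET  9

CALL move[dir→east]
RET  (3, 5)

CALL sense[dir→north]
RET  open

CALL push[x→north]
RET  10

CALL move[dir→north]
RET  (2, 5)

CALL sense[dir→north]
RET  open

CALL push[x→north]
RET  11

CALL move[dir→north]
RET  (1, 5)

CALL sense[dir→north]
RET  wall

CALL sense[dir→west]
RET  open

CALL push[x→west]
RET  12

CALL move[dir→west]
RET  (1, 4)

CALL sense[dir→north]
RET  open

CALL push[x→north]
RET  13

CALL move[dir→north]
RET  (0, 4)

CALL sense[dir→west]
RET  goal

CALL move[dir→west]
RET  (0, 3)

Answer: (0, 3)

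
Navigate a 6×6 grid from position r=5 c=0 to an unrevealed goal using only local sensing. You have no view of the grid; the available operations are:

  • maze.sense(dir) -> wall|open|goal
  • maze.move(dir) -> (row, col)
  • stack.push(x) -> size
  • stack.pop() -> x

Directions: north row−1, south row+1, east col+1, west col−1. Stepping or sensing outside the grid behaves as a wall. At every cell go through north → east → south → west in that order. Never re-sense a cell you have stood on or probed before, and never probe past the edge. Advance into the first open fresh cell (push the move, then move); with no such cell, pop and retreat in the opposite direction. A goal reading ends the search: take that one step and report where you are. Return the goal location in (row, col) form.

! sense(dir=north) : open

! push(x=north) : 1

! move(dir=north) : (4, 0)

! sense(dir=north) : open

! push(x=north) : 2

! move(dir=north) : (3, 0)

! sense(dir=north) : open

! push(x=north) : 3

! move(dir=north) : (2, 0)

! sense(dir=north) : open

! push(x=north) : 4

! move(dir=north) : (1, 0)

! sense(dir=north) : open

! push(x=north) : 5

! move(dir=north) : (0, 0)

! sense(dir=east) : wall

! pop() : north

! move(dir=south) : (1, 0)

! sense(dir=east) : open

! push(x=east) : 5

! move(dir=east) : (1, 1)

! sense(dir=east) : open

! push(x=east) : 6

! move(dir=east) : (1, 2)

! sense(dir=north) : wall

! sense(dir=east) : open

! push(x=east) : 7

! move(dir=east) : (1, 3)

! sense(dir=north) : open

! push(x=north) : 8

! move(dir=north) : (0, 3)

! sense(dir=east) : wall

! pop() : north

! move(dir=south) : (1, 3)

! sense(dir=east) : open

! push(x=east) : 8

! move(dir=east) : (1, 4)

! sense(dir=east) : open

! push(x=east) : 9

! move(dir=east) : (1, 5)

! sense(dir=north) : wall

! sense(dir=south) : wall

! pop() : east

! move(dir=west) : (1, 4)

! sense(dir=south) : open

! push(x=south) : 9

! move(dir=south) : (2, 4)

! sense(dir=south) : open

! push(x=south) : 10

! move(dir=south) : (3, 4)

! sense(dir=east) : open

! push(x=east) : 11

! move(dir=east) : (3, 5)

! sense(dir=south) : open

! push(x=south) : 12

! move(dir=south) : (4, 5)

! sense(dir=south) : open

! push(x=south) : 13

! move(dir=south) : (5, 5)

! sense(dir=west) : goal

! move(dir=west) : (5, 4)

Answer: (5, 4)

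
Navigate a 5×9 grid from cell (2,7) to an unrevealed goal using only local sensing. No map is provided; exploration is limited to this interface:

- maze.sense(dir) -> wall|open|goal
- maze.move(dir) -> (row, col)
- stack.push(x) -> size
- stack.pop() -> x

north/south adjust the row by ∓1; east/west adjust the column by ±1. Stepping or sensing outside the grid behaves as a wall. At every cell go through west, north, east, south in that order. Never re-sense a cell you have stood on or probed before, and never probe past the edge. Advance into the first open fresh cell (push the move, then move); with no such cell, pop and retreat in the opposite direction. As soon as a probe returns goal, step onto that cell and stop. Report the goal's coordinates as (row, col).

>> maze.sense(dir='west')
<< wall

>> maze.sense(dir='north')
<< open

>> stack.push(x='north')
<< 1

>> maze.move(dir='north')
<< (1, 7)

>> maze.sense(dir='west')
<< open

>> stack.push(x='west')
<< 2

>> maze.move(dir='west')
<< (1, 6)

>> maze.sense(dir='west')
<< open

>> stack.push(x='west')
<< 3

>> maze.move(dir='west')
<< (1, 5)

>> maze.sense(dir='west')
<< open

>> stack.push(x='west')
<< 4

>> maze.move(dir='west')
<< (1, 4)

>> maze.sense(dir='west')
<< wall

>> maze.sense(dir='north')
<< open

>> stack.push(x='north')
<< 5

>> maze.move(dir='north')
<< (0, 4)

>> maze.sense(dir='west')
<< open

>> stack.push(x='west')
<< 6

>> maze.move(dir='west')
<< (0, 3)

>> maze.sense(dir='west')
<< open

>> stack.push(x='west')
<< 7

>> maze.move(dir='west')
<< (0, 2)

>> maze.sense(dir='west')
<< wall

>> maze.sense(dir='south')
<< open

>> stack.push(x='south')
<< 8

>> maze.move(dir='south')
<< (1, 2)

>> maze.sense(dir='west')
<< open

>> stack.push(x='west')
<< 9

>> maze.move(dir='west')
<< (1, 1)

>> maze.sense(dir='west')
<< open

>> stack.push(x='west')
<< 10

>> maze.move(dir='west')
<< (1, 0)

>> maze.sense(dir='north')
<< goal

>> maze.move(dir='north')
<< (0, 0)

Answer: (0, 0)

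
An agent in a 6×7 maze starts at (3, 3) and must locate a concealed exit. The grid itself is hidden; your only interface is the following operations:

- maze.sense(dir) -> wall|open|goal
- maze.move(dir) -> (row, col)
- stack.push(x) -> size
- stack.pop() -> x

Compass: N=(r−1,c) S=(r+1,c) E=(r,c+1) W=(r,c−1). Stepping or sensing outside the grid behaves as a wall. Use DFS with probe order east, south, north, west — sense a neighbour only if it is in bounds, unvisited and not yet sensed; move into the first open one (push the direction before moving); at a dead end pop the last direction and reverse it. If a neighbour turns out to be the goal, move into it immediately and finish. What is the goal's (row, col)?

-- 1. maze.sense(dir=east) == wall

-- 2. maze.sense(dir=south) == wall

-- 3. maze.sense(dir=north) == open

-- 4. stack.push(x=north) == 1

-- 5. maze.move(dir=north) == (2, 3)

-- 6. maze.sense(dir=east) == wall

-- 7. maze.sense(dir=north) == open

-- 8. stack.push(x=north) == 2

-- 9. maze.move(dir=north) == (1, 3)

-- 10. maze.sense(dir=east) == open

-- 11. stack.push(x=east) == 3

-- 12. maze.move(dir=east) == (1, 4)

-- 13. maze.sense(dir=east) == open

-- 14. stack.push(x=east) == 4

-- 15. maze.move(dir=east) == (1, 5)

-- 16. maze.sense(dir=east) == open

-- 17. stack.push(x=east) == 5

-- 18. maze.move(dir=east) == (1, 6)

-- 19. maze.sense(dir=south) == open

-- 20. stack.push(x=south) == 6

-- 21. maze.move(dir=south) == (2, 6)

-- 22. maze.sense(dir=south) == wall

-- 23. maze.sense(dir=west) == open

-- 24. stack.push(x=west) == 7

-- 25. maze.move(dir=west) == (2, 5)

-- 26. maze.sense(dir=south) == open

-- 27. stack.push(x=south) == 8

-- 28. maze.move(dir=south) == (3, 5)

-- 29. maze.sense(dir=south) == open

-- 30. stack.push(x=south) == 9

-- 31. maze.move(dir=south) == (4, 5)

-- 32. maze.sense(dir=east) == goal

-- 33. maze.move(dir=east) == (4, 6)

Answer: (4, 6)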